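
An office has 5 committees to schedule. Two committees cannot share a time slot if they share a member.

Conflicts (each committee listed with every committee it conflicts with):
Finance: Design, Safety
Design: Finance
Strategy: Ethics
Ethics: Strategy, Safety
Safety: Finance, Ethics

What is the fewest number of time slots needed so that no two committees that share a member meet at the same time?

Strategy and Ethics conflict, so at least 2 time slots are needed.
2 time slots suffice: time slot 1 → {Finance, Ethics}; time slot 2 → {Design, Strategy, Safety}. Every pair that conflicts lands in different time slots.

2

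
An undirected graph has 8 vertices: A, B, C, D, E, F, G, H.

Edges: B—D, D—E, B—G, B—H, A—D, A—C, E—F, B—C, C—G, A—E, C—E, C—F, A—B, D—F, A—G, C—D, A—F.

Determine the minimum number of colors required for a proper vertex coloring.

5

A, C, D, E, F form a clique, so at least 5 colors are needed.
5 colors suffice: color 1 → {A, H}; color 2 → {C}; color 3 → {B, F}; color 4 → {D, G}; color 5 → {E}. Each edge has distinct colors on its endpoints.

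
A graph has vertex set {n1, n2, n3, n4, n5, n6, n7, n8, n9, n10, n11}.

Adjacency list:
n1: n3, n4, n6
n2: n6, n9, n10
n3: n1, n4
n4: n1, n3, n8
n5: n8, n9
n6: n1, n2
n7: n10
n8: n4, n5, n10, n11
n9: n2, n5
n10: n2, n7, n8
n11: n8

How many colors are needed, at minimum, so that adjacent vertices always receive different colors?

3

n1, n3, n4 form a triangle, so at least 3 colors are needed.
One proper 3-coloring: n1=1, n2=1, n3=3, n4=2, n5=3, n6=2, n7=1, n8=1, n9=2, n10=2, n11=2. No two adjacent vertices share a color.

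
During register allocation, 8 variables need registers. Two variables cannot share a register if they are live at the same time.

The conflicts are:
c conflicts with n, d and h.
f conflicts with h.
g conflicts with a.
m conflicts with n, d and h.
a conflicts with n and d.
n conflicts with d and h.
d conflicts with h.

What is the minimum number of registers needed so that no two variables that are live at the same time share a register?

4

m, n, d, h all conflict with each other, so at least 4 registers are needed.
4 registers suffice: register 1 → {f, g, n}; register 2 → {d}; register 3 → {a, h}; register 4 → {c, m}. No two conflicting variables share a register.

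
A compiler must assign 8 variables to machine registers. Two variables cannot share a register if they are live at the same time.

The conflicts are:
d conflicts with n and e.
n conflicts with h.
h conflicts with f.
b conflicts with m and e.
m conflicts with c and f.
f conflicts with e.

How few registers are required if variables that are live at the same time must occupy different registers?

The cycle e-d-n-h-f-e has odd length 5, so it cannot be 2-colored; at least 3 registers are needed.
3 registers suffice: register 1 → {n, b, c, f}; register 2 → {h, m, e}; register 3 → {d}. Each listed conflict is separated.

3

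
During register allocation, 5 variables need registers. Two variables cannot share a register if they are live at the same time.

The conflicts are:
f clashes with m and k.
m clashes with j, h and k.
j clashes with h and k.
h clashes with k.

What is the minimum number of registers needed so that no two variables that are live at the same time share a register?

4

m, j, h, k are mutually in conflict, so at least 4 registers are needed.
4 registers suffice: register 1 → {k}; register 2 → {m}; register 3 → {f, h}; register 4 → {j}. Every pair that conflicts lands in different registers.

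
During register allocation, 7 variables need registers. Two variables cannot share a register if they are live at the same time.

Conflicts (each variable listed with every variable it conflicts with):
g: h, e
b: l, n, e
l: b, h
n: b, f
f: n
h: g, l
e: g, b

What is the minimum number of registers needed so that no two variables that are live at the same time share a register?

3

The cycle h-l-b-e-g-h has odd length 5, so it cannot be 2-colored; at least 3 registers are needed.
3 registers suffice: register 1 → {g, b, f}; register 2 → {l, n, e}; register 3 → {h}. Each listed conflict is separated.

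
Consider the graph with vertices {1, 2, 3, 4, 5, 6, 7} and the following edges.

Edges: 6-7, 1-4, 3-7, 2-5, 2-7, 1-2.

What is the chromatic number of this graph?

2

1 and 4 are adjacent, so at least 2 colors are needed.
2 colors suffice: color red → {1, 5, 7}; color blue → {2, 3, 4, 6}. Every edge joins two different colors.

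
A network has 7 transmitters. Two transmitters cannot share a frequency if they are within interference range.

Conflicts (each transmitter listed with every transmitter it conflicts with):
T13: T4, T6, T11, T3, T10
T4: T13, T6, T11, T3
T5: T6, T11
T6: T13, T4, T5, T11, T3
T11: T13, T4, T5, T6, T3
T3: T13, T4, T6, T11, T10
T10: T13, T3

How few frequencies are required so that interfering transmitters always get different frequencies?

5

T13, T4, T6, T11, T3 are mutually in conflict, so at least 5 frequencies are needed.
Using 5 frequencies: T13=2, T4=5, T5=2, T6=1, T11=4, T3=3, T10=1. No two conflicting transmitters share a frequency.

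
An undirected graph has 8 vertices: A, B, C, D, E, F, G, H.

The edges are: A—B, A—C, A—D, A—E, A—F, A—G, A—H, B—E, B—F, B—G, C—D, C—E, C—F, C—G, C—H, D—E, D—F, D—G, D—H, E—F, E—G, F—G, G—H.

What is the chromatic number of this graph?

A, C, D, E, F, G are mutually adjacent (a clique of size 6), so at least 6 colors are needed.
One proper 6-coloring: A=2, B=4, C=6, D=4, E=3, F=5, G=1, H=3. No two adjacent vertices share a color.

6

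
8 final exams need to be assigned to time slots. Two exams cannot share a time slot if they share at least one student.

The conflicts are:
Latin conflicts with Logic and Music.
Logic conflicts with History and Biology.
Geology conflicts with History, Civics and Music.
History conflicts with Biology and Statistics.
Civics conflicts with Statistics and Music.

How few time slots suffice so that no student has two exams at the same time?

3

Logic, History, Biology are mutually in conflict, so at least 3 time slots are needed.
3 time slots suffice: time slot 1 → {History, Music}; time slot 2 → {Logic, Geology, Statistics}; time slot 3 → {Latin, Civics, Biology}. Every pair that conflicts lands in different time slots.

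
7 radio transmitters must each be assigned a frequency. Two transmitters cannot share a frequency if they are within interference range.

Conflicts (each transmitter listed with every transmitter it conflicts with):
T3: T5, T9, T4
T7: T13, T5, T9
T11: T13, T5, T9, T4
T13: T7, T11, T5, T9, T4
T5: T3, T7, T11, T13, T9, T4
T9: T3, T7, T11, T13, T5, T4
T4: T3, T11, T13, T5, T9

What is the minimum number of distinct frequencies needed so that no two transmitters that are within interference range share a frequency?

T11, T13, T5, T9, T4 all conflict with each other, so at least 5 frequencies are needed.
5 frequencies suffice: frequency 1 → {T9}; frequency 2 → {T5}; frequency 3 → {T3, T13}; frequency 4 → {T7, T4}; frequency 5 → {T11}. No two conflicting transmitters share a frequency.

5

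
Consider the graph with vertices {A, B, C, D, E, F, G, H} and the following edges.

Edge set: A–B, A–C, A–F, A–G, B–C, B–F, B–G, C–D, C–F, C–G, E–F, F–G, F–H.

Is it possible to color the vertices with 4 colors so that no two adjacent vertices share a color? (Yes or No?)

No

A, B, C, F, G are pairwise adjacent (a clique of size 5), so at least 5 colors are needed.
So 4 colors are not enough.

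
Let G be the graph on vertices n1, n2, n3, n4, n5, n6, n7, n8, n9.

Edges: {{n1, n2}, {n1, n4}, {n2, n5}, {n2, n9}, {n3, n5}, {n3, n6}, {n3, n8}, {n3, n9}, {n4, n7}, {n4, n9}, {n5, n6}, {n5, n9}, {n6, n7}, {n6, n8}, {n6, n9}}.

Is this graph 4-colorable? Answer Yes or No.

The chromatic number is 4. n3, n5, n6, n9 are mutually adjacent (a clique of size 4), so at least 4 colors are needed.
4 colors suffice: color R → {n1, n7, n8, n9}; color B → {n2, n4, n6}; color G → {n5}; color Y → {n3}.
That is already a proper 4-coloring.

Yes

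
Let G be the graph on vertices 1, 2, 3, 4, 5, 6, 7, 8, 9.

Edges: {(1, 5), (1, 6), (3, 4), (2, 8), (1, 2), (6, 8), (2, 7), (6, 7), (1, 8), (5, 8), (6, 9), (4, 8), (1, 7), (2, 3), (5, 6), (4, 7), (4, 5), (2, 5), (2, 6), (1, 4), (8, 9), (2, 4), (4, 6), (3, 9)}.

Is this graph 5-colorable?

No

1, 2, 4, 5, 6, 8 are mutually adjacent (a clique of size 6), so at least 6 colors are needed.
So 5 colors are not enough.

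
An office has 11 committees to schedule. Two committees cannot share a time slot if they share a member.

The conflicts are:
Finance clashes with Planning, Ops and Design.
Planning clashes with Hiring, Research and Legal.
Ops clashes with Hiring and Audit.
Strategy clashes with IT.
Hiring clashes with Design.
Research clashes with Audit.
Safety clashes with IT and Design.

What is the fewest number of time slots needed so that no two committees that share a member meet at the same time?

The cycle Audit-Ops-Finance-Planning-Research-Audit has odd length 5, so it cannot be 2-colored; at least 3 time slots are needed.
Using 3 time slots: Finance=2, Planning=1, Ops=1, Strategy=2, Hiring=2, Research=3, Safety=2, Legal=2, IT=1, Audit=2, Design=1. Each listed conflict is separated.

3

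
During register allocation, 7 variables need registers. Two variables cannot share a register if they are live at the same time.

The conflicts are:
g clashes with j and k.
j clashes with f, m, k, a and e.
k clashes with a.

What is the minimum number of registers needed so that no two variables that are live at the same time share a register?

g, j, k all conflict with each other, so at least 3 registers are needed.
3 registers suffice: register 1 → {j}; register 2 → {f, m, k, e}; register 3 → {g, a}. No two conflicting variables share a register.

3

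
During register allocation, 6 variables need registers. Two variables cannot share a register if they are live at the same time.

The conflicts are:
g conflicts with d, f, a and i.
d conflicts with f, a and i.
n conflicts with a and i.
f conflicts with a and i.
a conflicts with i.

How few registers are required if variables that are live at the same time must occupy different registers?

5

g, d, f, a, i all conflict with each other, so at least 5 registers are needed.
5 registers suffice: g=4, d=5, n=3, f=3, a=1, i=2. Every pair that conflicts lands in different registers.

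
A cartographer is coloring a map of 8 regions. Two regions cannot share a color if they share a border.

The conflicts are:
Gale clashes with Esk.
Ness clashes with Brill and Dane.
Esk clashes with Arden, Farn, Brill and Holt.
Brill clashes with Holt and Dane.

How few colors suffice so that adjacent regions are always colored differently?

Ness, Brill, Dane are mutually in conflict, so at least 3 colors are needed.
3 colors suffice: color 1 → {Ness, Esk}; color 2 → {Gale, Arden, Farn, Brill}; color 3 → {Holt, Dane}. No two conflicting regions share a color.

3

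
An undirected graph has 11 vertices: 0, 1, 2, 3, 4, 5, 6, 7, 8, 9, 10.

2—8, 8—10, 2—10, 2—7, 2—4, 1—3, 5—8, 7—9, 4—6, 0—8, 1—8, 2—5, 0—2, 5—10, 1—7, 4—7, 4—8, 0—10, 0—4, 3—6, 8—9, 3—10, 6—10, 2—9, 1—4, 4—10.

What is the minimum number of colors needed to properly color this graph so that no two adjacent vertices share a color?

0, 2, 4, 8, 10 form a clique, so at least 5 colors are needed.
5 colors suffice: color red → {7, 10}; color blue → {1, 2, 6}; color green → {3, 4, 5, 9}; color yellow → {8}; color purple → {0}. Each edge has distinct colors on its endpoints.

5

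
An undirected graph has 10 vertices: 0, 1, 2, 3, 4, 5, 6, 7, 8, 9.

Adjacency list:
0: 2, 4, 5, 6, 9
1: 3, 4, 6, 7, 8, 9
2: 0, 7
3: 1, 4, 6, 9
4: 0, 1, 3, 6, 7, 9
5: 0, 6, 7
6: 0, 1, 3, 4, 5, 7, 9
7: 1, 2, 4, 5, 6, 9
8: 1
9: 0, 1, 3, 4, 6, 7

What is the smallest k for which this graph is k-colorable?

5

1, 3, 4, 6, 9 form a clique, so at least 5 colors are needed.
5 colors suffice: color a → {2, 6, 8}; color b → {4, 5}; color c → {0, 1}; color d → {9}; color e → {3, 7}. Each edge has distinct colors on its endpoints.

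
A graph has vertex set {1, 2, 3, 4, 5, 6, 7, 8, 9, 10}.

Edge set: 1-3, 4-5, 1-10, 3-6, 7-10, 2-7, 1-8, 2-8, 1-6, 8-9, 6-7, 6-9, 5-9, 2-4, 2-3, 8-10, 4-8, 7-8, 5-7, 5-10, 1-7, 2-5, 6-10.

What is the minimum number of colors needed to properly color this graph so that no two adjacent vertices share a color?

4

1, 6, 7, 10 are mutually adjacent (a clique of size 4), so at least 4 colors are needed.
4 colors suffice: color a → {5, 6, 8}; color b → {3, 4, 7, 9}; color c → {1, 2}; color d → {10}. Every edge joins two different colors.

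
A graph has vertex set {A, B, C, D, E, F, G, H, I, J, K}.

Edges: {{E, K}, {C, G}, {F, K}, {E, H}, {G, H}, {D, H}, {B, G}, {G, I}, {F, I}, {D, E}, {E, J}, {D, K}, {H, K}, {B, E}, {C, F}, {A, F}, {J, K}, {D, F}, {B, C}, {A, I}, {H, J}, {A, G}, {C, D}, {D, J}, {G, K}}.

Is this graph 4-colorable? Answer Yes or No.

No

D, E, H, J, K are mutually adjacent (a clique of size 5), so at least 5 colors are needed.
So 4 colors are not enough.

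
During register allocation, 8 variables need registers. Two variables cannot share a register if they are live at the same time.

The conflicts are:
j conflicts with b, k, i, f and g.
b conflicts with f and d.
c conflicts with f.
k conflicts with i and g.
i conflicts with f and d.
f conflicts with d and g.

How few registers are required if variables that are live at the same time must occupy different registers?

3

b, f, d all conflict with each other, so at least 3 registers are needed.
Using 3 registers: j=2, b=3, c=2, k=1, i=3, f=1, d=2, g=3. Each listed conflict is separated.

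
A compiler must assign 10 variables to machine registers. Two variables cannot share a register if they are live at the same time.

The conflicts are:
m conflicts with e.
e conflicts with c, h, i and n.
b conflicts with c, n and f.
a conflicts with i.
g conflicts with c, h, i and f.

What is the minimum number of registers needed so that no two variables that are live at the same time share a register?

e and h conflict, so at least 2 registers are needed.
2 registers suffice: register 1 → {e, b, a, g}; register 2 → {m, c, h, i, n, f}. No two conflicting variables share a register.

2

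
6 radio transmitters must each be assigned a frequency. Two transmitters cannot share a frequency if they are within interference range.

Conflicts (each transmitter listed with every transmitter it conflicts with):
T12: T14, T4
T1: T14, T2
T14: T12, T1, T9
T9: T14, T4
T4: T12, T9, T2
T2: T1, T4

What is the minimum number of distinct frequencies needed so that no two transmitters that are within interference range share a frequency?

3

The cycle T4-T12-T14-T1-T2-T4 has odd length 5, so it cannot be 2-colored; at least 3 frequencies are needed.
Using 3 frequencies: T12=2, T1=3, T14=1, T9=2, T4=1, T2=2. Each listed conflict is separated.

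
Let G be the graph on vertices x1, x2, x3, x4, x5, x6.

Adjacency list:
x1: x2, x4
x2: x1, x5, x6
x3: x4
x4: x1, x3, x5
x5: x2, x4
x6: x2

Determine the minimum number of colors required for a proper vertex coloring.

x1 and x2 are adjacent, so at least 2 colors are needed.
A valid assignment using 2 colors: x1=2, x2=1, x3=2, x4=1, x5=2, x6=2. Each edge has distinct colors on its endpoints.

2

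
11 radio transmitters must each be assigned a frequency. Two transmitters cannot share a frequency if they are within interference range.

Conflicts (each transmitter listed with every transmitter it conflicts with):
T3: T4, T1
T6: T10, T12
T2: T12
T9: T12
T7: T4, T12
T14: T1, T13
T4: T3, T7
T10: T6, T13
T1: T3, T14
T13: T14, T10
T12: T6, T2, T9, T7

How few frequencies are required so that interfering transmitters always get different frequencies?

3

The cycle T4-T3-T1-T14-T13-T10-T6-T12-T7-T4 has odd length 9, so it cannot be 2-colored; at least 3 frequencies are needed.
3 frequencies suffice: frequency 1 → {T3, T13, T12}; frequency 2 → {T2, T9, T7, T10, T1}; frequency 3 → {T6, T14, T4}. No two conflicting transmitters share a frequency.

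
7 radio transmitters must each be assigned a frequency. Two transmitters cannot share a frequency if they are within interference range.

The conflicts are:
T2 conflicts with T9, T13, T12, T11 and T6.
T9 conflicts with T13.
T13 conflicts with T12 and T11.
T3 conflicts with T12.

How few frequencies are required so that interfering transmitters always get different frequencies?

3

T2, T9, T13 pairwise conflict, so at least 3 frequencies are needed.
Using 3 frequencies: T2=1, T9=3, T13=2, T3=1, T12=3, T11=3, T6=2. No two conflicting transmitters share a frequency.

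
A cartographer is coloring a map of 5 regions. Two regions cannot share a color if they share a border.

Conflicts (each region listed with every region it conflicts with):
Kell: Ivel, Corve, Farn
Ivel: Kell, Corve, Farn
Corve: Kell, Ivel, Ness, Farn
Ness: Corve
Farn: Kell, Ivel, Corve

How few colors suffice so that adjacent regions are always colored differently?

Kell, Ivel, Corve, Farn pairwise conflict, so at least 4 colors are needed.
4 colors suffice: Kell=3, Ivel=4, Corve=1, Ness=2, Farn=2. No two conflicting regions share a color.

4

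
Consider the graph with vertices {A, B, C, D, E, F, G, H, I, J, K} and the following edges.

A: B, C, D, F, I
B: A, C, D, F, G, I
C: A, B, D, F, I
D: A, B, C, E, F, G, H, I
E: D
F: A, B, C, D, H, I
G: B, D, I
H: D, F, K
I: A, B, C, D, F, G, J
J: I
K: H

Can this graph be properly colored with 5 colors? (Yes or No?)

A, B, C, D, F, I are pairwise adjacent (a clique of size 6), so at least 6 colors are needed.
So 5 colors are not enough.

No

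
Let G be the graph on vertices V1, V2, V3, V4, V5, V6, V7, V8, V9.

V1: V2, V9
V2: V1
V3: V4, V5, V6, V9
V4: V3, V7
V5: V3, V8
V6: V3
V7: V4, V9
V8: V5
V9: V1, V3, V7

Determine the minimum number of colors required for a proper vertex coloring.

V3 and V5 are adjacent, so at least 2 colors are needed.
2 colors suffice: color 1 → {V1, V3, V7, V8}; color 2 → {V2, V4, V5, V6, V9}. No two adjacent vertices share a color.

2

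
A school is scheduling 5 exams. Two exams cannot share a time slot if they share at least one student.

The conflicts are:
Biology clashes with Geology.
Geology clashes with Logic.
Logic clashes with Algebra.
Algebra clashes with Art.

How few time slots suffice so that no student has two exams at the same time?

Algebra and Art conflict, so at least 2 time slots are needed.
2 time slots suffice: time slot 1 → {Geology, Algebra}; time slot 2 → {Biology, Logic, Art}. No two conflicting exams share a time slot.

2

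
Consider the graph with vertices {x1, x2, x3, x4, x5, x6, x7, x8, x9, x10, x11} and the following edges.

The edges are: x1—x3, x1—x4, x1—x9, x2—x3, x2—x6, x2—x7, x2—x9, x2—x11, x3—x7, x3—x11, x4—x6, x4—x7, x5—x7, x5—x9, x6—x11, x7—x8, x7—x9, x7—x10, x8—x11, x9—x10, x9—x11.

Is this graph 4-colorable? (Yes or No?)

The chromatic number is 3. x5, x7, x9 form a triangle, so at least 3 colors are needed.
3 colors suffice: x1=1, x2=3, x3=2, x4=3, x5=3, x6=2, x7=1, x8=2, x9=2, x10=3, x11=1.
Since 4 ≥ 3, a proper 4-coloring certainly exists.

Yes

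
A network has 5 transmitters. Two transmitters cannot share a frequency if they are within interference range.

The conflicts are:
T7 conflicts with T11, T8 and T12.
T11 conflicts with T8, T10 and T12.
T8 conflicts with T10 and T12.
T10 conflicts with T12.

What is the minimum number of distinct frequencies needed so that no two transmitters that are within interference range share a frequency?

T7, T11, T8, T12 pairwise conflict, so at least 4 frequencies are needed.
4 frequencies suffice: frequency 1 → {T8}; frequency 2 → {T11}; frequency 3 → {T12}; frequency 4 → {T7, T10}. Every pair that conflicts lands in different frequencies.

4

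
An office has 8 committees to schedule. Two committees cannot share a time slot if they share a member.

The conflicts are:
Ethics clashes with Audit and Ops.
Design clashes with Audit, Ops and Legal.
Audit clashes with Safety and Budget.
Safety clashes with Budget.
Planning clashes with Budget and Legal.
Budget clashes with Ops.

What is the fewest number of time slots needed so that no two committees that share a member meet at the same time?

3

Audit, Safety, Budget all conflict with each other, so at least 3 time slots are needed.
3 time slots suffice: Ethics=2, Design=2, Audit=1, Safety=3, Planning=1, Budget=2, Ops=1, Legal=3. Every pair that conflicts lands in different time slots.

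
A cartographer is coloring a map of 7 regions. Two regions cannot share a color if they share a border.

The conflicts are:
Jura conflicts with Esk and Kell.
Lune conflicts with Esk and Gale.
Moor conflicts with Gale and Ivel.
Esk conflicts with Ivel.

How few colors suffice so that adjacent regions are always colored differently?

3

The cycle Moor-Gale-Lune-Esk-Ivel-Moor has odd length 5, so it cannot be 2-colored; at least 3 colors are needed.
3 colors suffice: color 1 → {Esk, Gale, Kell}; color 2 → {Jura, Lune, Moor}; color 3 → {Ivel}. Each listed conflict is separated.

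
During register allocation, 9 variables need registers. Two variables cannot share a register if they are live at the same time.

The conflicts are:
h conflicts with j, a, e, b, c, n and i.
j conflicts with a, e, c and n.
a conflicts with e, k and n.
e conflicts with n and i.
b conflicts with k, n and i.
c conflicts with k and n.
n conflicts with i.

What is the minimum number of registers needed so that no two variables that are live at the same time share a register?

5

h, j, a, e, n pairwise conflict, so at least 5 registers are needed.
5 registers suffice: register 1 → {k, n}; register 2 → {h}; register 3 → {e, b, c}; register 4 → {a, i}; register 5 → {j}. Every pair that conflicts lands in different registers.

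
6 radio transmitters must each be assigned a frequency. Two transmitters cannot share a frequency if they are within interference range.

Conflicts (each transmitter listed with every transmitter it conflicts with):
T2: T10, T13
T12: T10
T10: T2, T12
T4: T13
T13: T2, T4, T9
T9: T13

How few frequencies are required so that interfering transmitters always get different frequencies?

2

T13 and T9 conflict, so at least 2 frequencies are needed.
2 frequencies suffice: frequency 1 → {T10, T13}; frequency 2 → {T2, T12, T4, T9}. No two conflicting transmitters share a frequency.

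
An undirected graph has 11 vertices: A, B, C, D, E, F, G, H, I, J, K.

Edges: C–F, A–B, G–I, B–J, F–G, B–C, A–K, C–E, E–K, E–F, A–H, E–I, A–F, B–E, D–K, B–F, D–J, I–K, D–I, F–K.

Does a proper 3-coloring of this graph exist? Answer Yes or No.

No

B, C, E, F are pairwise adjacent (a clique of size 4), so at least 4 colors are needed.
So 3 colors are not enough.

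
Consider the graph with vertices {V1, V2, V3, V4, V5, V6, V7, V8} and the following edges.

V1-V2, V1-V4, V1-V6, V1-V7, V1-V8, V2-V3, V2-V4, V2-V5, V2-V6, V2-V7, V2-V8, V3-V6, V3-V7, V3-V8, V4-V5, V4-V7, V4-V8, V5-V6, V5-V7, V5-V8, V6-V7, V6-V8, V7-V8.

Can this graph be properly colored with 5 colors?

Yes

The chromatic number is 5. V1, V2, V4, V7, V8 form a clique, so at least 5 colors are needed.
5 colors suffice: color 1 → {V7}; color 2 → {V2}; color 3 → {V8}; color 4 → {V4, V6}; color 5 → {V1, V3, V5}.
That is already a proper 5-coloring.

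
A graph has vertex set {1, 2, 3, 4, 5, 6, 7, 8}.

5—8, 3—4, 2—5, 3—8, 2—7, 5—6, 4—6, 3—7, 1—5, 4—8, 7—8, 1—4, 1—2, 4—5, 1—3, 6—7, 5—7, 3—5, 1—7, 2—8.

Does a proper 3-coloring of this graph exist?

1, 2, 5, 7 form a clique, so at least 4 colors are needed.
So 3 colors are not enough.

No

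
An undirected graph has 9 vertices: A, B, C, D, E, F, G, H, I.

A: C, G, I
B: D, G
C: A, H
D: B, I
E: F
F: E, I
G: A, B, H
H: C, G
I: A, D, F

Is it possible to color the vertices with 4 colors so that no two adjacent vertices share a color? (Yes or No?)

The chromatic number is 3. The cycle I-A-G-B-D-I has odd length 5, so it cannot be 2-colored; at least 3 colors are needed.
3 colors suffice: color 1 → {C, E, G, I}; color 2 → {A, B, F, H}; color 3 → {D}.
Since 4 ≥ 3, a proper 4-coloring certainly exists.

Yes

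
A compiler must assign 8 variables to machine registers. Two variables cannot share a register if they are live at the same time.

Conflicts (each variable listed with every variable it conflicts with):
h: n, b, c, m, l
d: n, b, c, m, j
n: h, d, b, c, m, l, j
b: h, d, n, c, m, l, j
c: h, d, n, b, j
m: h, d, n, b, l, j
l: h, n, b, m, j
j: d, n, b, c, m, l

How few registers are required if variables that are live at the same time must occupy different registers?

h, n, b, m, l pairwise conflict, so at least 5 registers are needed.
5 registers suffice: h=3, d=5, n=2, b=1, c=4, m=4, l=5, j=3. No two conflicting variables share a register.

5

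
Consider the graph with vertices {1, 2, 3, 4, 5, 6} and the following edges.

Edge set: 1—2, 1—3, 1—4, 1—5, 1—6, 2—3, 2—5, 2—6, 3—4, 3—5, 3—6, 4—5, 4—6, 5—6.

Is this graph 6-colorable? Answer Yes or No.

Yes

The chromatic number is 5. 1, 3, 4, 5, 6 are pairwise adjacent (a clique of size 5), so at least 5 colors are needed.
5 colors suffice: color a → {3}; color b → {5}; color c → {1}; color d → {6}; color e → {2, 4}.
Since 6 ≥ 5, a proper 6-coloring certainly exists.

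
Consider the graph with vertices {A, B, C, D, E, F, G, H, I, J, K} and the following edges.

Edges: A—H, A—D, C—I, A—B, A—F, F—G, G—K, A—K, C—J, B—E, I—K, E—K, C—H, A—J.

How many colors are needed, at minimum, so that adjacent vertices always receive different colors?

3

The cycle A-H-C-I-K-A has odd length 5, so it cannot be 2-colored; at least 3 colors are needed.
3 colors suffice: color 1 → {A, C, E, G}; color 2 → {B, D, F, H, J, K}; color 3 → {I}. No two adjacent vertices share a color.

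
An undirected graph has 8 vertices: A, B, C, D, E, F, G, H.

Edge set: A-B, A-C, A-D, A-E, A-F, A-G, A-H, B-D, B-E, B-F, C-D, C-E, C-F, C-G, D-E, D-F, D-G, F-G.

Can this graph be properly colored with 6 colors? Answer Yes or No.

The chromatic number is 5. A, C, D, F, G form a clique, so at least 5 colors are needed.
5 colors suffice: color 1 → {A}; color 2 → {D, H}; color 3 → {E, F}; color 4 → {B, C}; color 5 → {G}.
Since 6 ≥ 5, a proper 6-coloring certainly exists.

Yes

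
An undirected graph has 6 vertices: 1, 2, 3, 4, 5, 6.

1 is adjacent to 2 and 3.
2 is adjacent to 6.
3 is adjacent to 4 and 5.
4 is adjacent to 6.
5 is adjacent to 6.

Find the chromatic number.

3

The cycle 2-6-5-3-1-2 has odd length 5, so it cannot be 2-colored; at least 3 colors are needed.
One proper 3-coloring: 1=green, 2=blue, 3=red, 4=blue, 5=blue, 6=red. No two adjacent vertices share a color.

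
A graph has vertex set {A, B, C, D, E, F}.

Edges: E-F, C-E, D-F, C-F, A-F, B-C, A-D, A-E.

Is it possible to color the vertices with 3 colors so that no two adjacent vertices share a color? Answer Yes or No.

Yes

The chromatic number is 3. C, E, F form a triangle, so at least 3 colors are needed.
3 colors suffice: color 1 → {B, F}; color 2 → {D, E}; color 3 → {A, C}.
That is already a proper 3-coloring.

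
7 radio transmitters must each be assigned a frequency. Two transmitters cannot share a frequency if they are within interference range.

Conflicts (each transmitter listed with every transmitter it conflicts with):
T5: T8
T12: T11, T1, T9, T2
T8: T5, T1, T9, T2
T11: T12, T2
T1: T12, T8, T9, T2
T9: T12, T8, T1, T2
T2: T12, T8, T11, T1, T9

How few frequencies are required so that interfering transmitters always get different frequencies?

T8, T1, T9, T2 pairwise conflict, so at least 4 frequencies are needed.
A valid assignment using 4 frequencies: T5=1, T12=4, T8=4, T11=2, T1=3, T9=2, T2=1. Each listed conflict is separated.

4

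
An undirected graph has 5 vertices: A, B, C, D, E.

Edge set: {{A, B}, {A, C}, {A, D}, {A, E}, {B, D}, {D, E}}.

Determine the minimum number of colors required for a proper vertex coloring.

A, D, E are pairwise adjacent, so at least 3 colors are needed.
3 colors suffice: color 1 → {A}; color 2 → {C, D}; color 3 → {B, E}. Every edge joins two different colors.

3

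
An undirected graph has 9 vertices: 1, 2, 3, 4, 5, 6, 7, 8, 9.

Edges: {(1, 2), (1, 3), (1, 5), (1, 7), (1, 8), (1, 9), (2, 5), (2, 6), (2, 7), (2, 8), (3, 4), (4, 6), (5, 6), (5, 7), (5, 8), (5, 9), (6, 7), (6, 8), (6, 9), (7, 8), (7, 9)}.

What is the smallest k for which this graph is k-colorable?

1, 2, 5, 7, 8 are pairwise adjacent (a clique of size 5), so at least 5 colors are needed.
5 colors suffice: 1=c, 2=d, 3=b, 4=a, 5=a, 6=c, 7=b, 8=e, 9=d. Each edge has distinct colors on its endpoints.

5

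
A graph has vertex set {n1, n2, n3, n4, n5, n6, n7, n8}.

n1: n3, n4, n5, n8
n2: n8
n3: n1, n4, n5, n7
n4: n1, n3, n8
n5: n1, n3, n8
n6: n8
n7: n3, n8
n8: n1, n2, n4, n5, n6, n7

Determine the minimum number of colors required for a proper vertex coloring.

3

n1, n5, n8 are pairwise adjacent, so at least 3 colors are needed.
A valid assignment using 3 colors: n1=2, n2=2, n3=1, n4=3, n5=3, n6=2, n7=2, n8=1. Each edge has distinct colors on its endpoints.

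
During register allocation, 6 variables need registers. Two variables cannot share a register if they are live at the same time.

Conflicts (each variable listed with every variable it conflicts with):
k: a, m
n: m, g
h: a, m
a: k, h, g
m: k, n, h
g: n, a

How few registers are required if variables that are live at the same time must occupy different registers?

The cycle g-a-k-m-n-g has odd length 5, so it cannot be 2-colored; at least 3 registers are needed.
3 registers suffice: k=2, n=3, h=2, a=1, m=1, g=2. Each listed conflict is separated.

3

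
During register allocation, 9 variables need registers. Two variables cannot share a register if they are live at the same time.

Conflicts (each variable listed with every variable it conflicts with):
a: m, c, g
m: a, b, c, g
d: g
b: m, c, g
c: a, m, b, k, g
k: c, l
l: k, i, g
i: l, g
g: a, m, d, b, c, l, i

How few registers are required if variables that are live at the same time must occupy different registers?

a, m, c, g all conflict with each other, so at least 4 registers are needed.
A valid assignment using 4 registers: a=4, m=3, d=2, b=4, c=2, k=1, l=2, i=3, g=1. Every pair that conflicts lands in different registers.

4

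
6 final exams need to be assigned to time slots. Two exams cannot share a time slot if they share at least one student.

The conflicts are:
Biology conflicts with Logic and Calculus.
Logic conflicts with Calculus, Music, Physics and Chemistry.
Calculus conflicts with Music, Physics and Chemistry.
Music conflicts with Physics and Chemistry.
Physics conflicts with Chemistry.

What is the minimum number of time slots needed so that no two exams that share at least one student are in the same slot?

Logic, Calculus, Music, Physics, Chemistry are mutually in conflict, so at least 5 time slots are needed.
A valid assignment using 5 time slots: Biology=3, Logic=1, Calculus=2, Music=4, Physics=3, Chemistry=5. Each listed conflict is separated.

5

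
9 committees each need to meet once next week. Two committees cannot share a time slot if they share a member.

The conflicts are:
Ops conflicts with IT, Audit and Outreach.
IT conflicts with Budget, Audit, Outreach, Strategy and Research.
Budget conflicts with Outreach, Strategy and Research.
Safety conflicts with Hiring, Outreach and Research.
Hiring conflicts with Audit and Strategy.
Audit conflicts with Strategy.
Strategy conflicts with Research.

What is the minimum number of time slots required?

IT, Budget, Strategy, Research all conflict with each other, so at least 4 time slots are needed.
4 time slots suffice: time slot 1 → {IT, Safety}; time slot 2 → {Outreach, Strategy}; time slot 3 → {Budget, Audit}; time slot 4 → {Ops, Hiring, Research}. Each listed conflict is separated.

4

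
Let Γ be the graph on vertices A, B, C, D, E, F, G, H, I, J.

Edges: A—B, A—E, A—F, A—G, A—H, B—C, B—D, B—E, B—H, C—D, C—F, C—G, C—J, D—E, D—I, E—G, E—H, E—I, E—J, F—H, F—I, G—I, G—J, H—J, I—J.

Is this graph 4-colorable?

Yes

The chromatic number is 4. A, B, E, H are mutually adjacent (a clique of size 4), so at least 4 colors are needed.
4 colors suffice: color 1 → {C, E}; color 2 → {H, I}; color 3 → {B, F, G}; color 4 → {A, D, J}.
That is already a proper 4-coloring.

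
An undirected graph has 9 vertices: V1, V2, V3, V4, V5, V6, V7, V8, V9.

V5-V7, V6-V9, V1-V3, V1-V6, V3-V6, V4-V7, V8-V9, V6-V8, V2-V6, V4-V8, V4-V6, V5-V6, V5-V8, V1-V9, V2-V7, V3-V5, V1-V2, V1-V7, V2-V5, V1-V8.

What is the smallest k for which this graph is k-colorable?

4

V1, V6, V8, V9 form a clique, so at least 4 colors are needed.
A valid assignment using 4 colors: V1=2, V2=3, V3=3, V4=2, V5=2, V6=1, V7=1, V8=3, V9=4. Each edge has distinct colors on its endpoints.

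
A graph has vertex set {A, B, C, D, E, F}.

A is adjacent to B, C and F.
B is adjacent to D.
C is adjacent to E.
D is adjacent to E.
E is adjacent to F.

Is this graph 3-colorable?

Yes

The chromatic number is 3. The cycle E-D-B-A-F-E has odd length 5, so it cannot be 2-colored; at least 3 colors are needed.
A valid assignment using 3 colors: A=red, B=blue, C=blue, D=green, E=red, F=blue.
That is already a proper 3-coloring.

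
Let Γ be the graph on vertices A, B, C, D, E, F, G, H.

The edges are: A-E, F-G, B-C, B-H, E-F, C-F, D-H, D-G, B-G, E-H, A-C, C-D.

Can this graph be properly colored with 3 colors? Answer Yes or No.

The chromatic number is 3. The cycle D-C-F-E-H-D has odd length 5, so it cannot be 2-colored; at least 3 colors are needed.
A valid assignment using 3 colors: A=2, B=2, C=1, D=2, E=1, F=2, G=1, H=3.
That is already a proper 3-coloring.

Yes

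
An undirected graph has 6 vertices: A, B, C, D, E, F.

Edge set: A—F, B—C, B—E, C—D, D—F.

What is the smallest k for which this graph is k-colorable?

2

D and F are adjacent, so at least 2 colors are needed.
2 colors suffice: color red → {C, E, F}; color blue → {A, B, D}. Every edge joins two different colors.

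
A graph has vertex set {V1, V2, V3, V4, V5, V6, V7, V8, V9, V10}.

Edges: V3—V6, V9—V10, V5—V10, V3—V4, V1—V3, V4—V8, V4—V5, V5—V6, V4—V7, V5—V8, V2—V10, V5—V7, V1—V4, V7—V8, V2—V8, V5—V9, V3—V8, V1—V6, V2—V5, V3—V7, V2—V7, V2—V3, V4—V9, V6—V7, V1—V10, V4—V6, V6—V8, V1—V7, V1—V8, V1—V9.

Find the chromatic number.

6

V1, V3, V4, V6, V7, V8 form a clique, so at least 6 colors are needed.
6 colors suffice: color 1 → {V8, V10}; color 2 → {V1, V5}; color 3 → {V7, V9}; color 4 → {V2, V4}; color 5 → {V3}; color 6 → {V6}. Each edge has distinct colors on its endpoints.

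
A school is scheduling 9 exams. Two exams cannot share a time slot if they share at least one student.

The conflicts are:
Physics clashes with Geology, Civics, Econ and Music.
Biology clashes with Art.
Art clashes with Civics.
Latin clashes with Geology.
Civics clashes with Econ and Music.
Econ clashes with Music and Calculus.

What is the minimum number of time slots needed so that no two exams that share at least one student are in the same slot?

4

Physics, Civics, Econ, Music all conflict with each other, so at least 4 time slots are needed.
A valid assignment using 4 time slots: Physics=1, Biology=2, Art=1, Latin=1, Geology=2, Civics=3, Econ=2, Music=4, Calculus=1. Every pair that conflicts lands in different time slots.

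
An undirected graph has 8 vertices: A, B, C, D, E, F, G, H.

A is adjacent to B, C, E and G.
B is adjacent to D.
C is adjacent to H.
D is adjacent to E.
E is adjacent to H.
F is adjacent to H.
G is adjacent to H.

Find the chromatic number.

G and H are adjacent, so at least 2 colors are needed.
2 colors suffice: color 1 → {A, D, H}; color 2 → {B, C, E, F, G}. Every edge joins two different colors.

2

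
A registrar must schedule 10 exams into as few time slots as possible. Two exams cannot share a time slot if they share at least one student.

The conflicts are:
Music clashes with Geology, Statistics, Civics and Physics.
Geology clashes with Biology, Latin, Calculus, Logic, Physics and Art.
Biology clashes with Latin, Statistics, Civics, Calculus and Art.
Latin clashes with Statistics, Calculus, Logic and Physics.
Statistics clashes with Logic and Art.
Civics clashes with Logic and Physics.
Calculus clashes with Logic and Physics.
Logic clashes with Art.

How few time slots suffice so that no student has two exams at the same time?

4

Geology, Latin, Calculus, Physics pairwise conflict, so at least 4 time slots are needed.
Using 4 time slots: Music=2, Geology=1, Biology=3, Latin=2, Statistics=1, Civics=1, Calculus=4, Logic=3, Physics=3, Art=2. No two conflicting exams share a time slot.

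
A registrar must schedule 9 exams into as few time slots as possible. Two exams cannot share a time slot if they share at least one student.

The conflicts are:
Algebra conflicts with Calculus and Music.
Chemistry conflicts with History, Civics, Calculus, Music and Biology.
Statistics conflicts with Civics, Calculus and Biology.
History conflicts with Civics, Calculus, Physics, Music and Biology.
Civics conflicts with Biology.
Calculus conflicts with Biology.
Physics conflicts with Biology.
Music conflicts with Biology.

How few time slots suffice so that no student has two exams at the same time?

Chemistry, History, Calculus, Biology pairwise conflict, so at least 4 time slots are needed.
4 time slots suffice: time slot 1 → {Algebra, Biology}; time slot 2 → {Statistics, History}; time slot 3 → {Civics, Calculus, Physics, Music}; time slot 4 → {Chemistry}. Every pair that conflicts lands in different time slots.

4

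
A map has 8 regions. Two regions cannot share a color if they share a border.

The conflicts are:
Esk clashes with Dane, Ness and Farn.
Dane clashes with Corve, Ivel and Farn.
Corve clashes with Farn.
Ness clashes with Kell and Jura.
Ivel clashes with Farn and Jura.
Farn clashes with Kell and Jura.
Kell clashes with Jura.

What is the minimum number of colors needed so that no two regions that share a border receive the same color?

Farn, Kell, Jura all conflict with each other, so at least 3 colors are needed.
3 colors suffice: color 1 → {Ness, Farn}; color 2 → {Dane, Jura}; color 3 → {Esk, Corve, Ivel, Kell}. Each listed conflict is separated.

3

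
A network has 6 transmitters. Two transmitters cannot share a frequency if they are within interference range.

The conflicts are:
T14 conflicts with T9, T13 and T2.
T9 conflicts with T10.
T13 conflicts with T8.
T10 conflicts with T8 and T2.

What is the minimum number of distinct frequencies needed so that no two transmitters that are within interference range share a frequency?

The cycle T14-T9-T10-T8-T13-T14 has odd length 5, so it cannot be 2-colored; at least 3 frequencies are needed.
3 frequencies suffice: frequency 1 → {T14, T10}; frequency 2 → {T9, T13, T2}; frequency 3 → {T8}. Every pair that conflicts lands in different frequencies.

3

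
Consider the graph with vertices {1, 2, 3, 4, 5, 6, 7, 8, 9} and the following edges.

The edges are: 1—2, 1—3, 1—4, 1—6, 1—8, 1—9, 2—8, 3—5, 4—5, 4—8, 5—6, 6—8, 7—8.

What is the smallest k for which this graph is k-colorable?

3

1, 4, 8 are mutually adjacent, so at least 3 colors are needed.
3 colors suffice: 1=a, 2=c, 3=b, 4=c, 5=a, 6=c, 7=a, 8=b, 9=b. Every edge joins two different colors.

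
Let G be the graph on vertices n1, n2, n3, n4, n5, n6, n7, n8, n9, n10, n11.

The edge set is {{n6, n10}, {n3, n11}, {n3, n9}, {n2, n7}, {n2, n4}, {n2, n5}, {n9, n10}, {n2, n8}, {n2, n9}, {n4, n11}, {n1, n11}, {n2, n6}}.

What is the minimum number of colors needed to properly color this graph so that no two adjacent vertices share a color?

3

The cycle n4-n2-n9-n3-n11-n4 has odd length 5, so it cannot be 2-colored; at least 3 colors are needed.
3 colors suffice: color R → {n2, n10, n11}; color B → {n1, n4, n5, n6, n7, n8, n9}; color G → {n3}. Every edge joins two different colors.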